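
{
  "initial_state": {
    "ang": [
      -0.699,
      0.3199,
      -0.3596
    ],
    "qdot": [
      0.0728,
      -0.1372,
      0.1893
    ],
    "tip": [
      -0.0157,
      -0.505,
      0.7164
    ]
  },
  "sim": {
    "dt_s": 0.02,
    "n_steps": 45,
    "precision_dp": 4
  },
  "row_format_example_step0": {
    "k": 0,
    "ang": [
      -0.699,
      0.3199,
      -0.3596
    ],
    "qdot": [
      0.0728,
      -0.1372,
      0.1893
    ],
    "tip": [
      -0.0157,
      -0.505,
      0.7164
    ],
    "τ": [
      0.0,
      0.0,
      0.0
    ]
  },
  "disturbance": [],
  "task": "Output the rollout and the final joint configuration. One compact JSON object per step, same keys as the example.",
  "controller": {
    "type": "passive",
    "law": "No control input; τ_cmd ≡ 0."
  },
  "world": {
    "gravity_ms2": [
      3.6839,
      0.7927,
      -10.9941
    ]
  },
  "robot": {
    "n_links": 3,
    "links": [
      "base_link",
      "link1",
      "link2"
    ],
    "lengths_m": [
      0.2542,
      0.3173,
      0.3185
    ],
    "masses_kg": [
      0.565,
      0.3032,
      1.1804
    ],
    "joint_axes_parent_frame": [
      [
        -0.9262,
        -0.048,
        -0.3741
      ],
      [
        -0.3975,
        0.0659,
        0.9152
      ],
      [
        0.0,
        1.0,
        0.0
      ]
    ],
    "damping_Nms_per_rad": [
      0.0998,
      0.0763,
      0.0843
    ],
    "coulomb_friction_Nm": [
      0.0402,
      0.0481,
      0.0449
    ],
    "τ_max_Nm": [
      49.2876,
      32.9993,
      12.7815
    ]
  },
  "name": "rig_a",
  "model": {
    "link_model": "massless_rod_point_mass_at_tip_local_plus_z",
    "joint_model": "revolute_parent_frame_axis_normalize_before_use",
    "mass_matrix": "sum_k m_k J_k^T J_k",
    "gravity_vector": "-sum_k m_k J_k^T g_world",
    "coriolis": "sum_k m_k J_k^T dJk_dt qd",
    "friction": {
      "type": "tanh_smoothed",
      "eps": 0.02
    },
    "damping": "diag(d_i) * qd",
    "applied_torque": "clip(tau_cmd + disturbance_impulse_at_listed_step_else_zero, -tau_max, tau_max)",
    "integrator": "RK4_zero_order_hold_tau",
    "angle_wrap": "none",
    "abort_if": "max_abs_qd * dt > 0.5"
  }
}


{"k":1,"ang":[-0.7027,0.3365,-0.3559],"qdot":[-0.2951,0.9594,0.2023],"tip":[-0.0145,-0.5051,0.7166],"\u03c4":[0.0,0.0,0.0]}
{"k":2,"ang":[-0.7105,0.3567,-0.3518],"qdot":[-0.4816,1.0228,0.2043],"tip":[-0.0126,-0.5075,0.7151],"\u03c4":[0.0,0.0,0.0]}
{"k":3,"ang":[-0.7219,0.377,-0.3477],"qdot":[-0.6546,1.002,0.2087],"tip":[-0.0099,-0.5123,0.712],"\u03c4":[0.0,0.0,0.0]}
{"k":4,"ang":[-0.7367,0.3966,-0.3434],"qdot":[-0.8256,0.9583,0.2145],"tip":[-0.0064,-0.5192,0.7072],"\u03c4":[0.0,0.0,0.0]}
{"k":5,"ang":[-0.7549,0.4153,-0.3391],"qdot":[-0.9994,0.9134,0.2216],"tip":[-0.0022,-0.5285,0.7006],"\u03c4":[0.0,0.0,0.0]}
{"k":6,"ang":[-0.7767,0.4332,-0.3346],"qdot":[-1.1784,0.875,0.2302],"tip":[0.003,-0.5399,0.6921],"\u03c4":[0.0,0.0,0.0]}
{"k":7,"ang":[-0.8021,0.4504,-0.3299],"qdot":[-1.3639,0.846,0.2406],"tip":[0.0091,-0.5535,0.6815],"\u03c4":[0.0,0.0,0.0]}
{"k":8,"ang":[-0.8313,0.4671,-0.3249],"qdot":[-1.557,0.8277,0.2526],"tip":[0.0162,-0.5691,0.6686],"\u03c4":[0.0,0.0,0.0]}
{"k":9,"ang":[-0.8644,0.4836,-0.3197],"qdot":[-1.7589,0.8207,0.2662],"tip":[0.0244,-0.5867,0.6532],"\u03c4":[0.0,0.0,0.0]}
{"k":10,"ang":[-0.9017,0.5,-0.3143],"qdot":[-1.9703,0.8257,0.2814],"tip":[0.0339,-0.606,0.6351],"\u03c4":[0.0,0.0,0.0]}
{"k":11,"ang":[-0.9433,0.5167,-0.3085],"qdot":[-2.1921,0.843,0.2976],"tip":[0.0447,-0.6271,0.614],"\u03c4":[0.0,0.0,0.0]}
{"k":12,"ang":[-0.9895,0.5338,-0.3024],"qdot":[-2.425,0.8731,0.3146],"tip":[0.0569,-0.6494,0.5895],"\u03c4":[0.0,0.0,0.0]}
{"k":13,"ang":[-1.0404,0.5517,-0.2959],"qdot":[-2.6695,0.9162,0.3314],"tip":[0.0707,-0.6729,0.5613],"\u03c4":[0.0,0.0,0.0]}
{"k":14,"ang":[-1.0963,0.5706,-0.2891],"qdot":[-2.9258,0.9726,0.3471],"tip":[0.0861,-0.6971,0.529],"\u03c4":[0.0,0.0,0.0]}
{"k":15,"ang":[-1.1575,0.5907,-0.282],"qdot":[-3.1939,1.0419,0.3604],"tip":[0.1031,-0.7214,0.4923],"\u03c4":[0.0,0.0,0.0]}
{"k":16,"ang":[-1.2242,0.6123,-0.2747],"qdot":[-3.4734,1.124,0.3694],"tip":[0.122,-0.7453,0.4508],"\u03c4":[0.0,0.0,0.0]}
{"k":17,"ang":[-1.2965,0.6357,-0.2673],"qdot":[-3.7631,1.2178,0.3717],"tip":[0.1427,-0.7682,0.4041],"\u03c4":[0.0,0.0,0.0]}
{"k":18,"ang":[-1.3747,0.6611,-0.2599],"qdot":[-4.0614,1.3222,0.3646],"tip":[0.1651,-0.7891,0.352],"\u03c4":[0.0,0.0,0.0]}
{"k":19,"ang":[-1.459,0.6887,-0.2528],"qdot":[-4.3658,1.4362,0.3446],"tip":[0.1893,-0.8071,0.2941],"\u03c4":[0.0,0.0,0.0]}
{"k":20,"ang":[-1.5494,0.7186,-0.2463],"qdot":[-4.6734,1.5589,0.3079],"tip":[0.215,-0.8211,0.2304],"\u03c4":[0.0,0.0,0.0]}
{"k":21,"ang":[-1.6459,0.7511,-0.2406],"qdot":[-4.9805,1.6911,0.2513],"tip":[0.2421,-0.8299,0.161],"\u03c4":[0.0,0.0,0.0]}
{"k":22,"ang":[-1.7486,0.7863,-0.2363],"qdot":[-5.2835,1.8358,0.1727],"tip":[0.2702,-0.832,0.086],"\u03c4":[0.0,0.0,0.0]}
{"k":23,"ang":[-1.8572,0.8247,-0.2339],"qdot":[-5.5791,1.9992,0.0732],"tip":[0.2989,-0.8261,0.006],"\u03c4":[0.0,0.0,0.0]}
{"k":24,"ang":[-1.9717,0.8666,-0.2335],"qdot":[-5.8752,2.2206,-0.0219],"tip":[0.3275,-0.8107,-0.0782],"\u03c4":[0.0,0.0,0.0]}
{"k":25,"ang":[-2.0923,0.9142,-0.2344],"qdot":[-6.1832,2.5357,-0.0674],"tip":[0.3556,-0.7845,-0.1653],"\u03c4":[0.0,0.0,0.0]}
{"k":26,"ang":[-2.2189,0.968,-0.2361],"qdot":[-6.4708,2.8534,-0.1063],"tip":[0.3822,-0.7464,-0.2538],"\u03c4":[0.0,0.0,0.0]}
{"k":27,"ang":[-2.351,1.0284,-0.2384],"qdot":[-6.7381,3.1804,-0.1212],"tip":[0.4066,-0.6954,-0.3418],"\u03c4":[0.0,0.0,0.0]}
{"k":28,"ang":[-2.4883,1.0953,-0.2407],"qdot":[-6.9828,3.5075,-0.0961],"tip":[0.4277,-0.631,-0.4269],"\u03c4":[0.0,0.0,0.0]}
{"k":29,"ang":[-2.6302,1.1685,-0.242],"qdot":[-7.1983,3.8068,-0.0262],"tip":[0.4447,-0.5535,-0.5068],"\u03c4":[0.0,0.0,0.0]}
{"k":30,"ang":[-2.7758,1.2469,-0.2418],"qdot":[-7.3565,4.0165,0.0287],"tip":[0.4566,-0.4634,-0.5788],"\u03c4":[0.0,0.0,0.0]}
{"k":31,"ang":[-2.924,1.3287,-0.241],"qdot":[-7.4541,4.1469,0.0559],"tip":[0.4625,-0.3622,-0.6406],"\u03c4":[0.0,0.0,0.0]}
{"k":32,"ang":[-3.0737,1.4124,-0.2396],"qdot":[-7.5027,4.2183,0.086],"tip":[0.4619,-0.2517,-0.6897],"\u03c4":[0.0,0.0,0.0]}
{"k":33,"ang":[-3.2238,1.497,-0.2377],"qdot":[-7.4964,4.2258,0.0963],"tip":[0.4543,-0.1346,-0.7244],"\u03c4":[0.0,0.0,0.0]}
{"k":34,"ang":[-3.3731,1.5811,-0.236],"qdot":[-7.4328,4.1798,0.0687],"tip":[0.4396,-0.0137,-0.7434],"\u03c4":[0.0,0.0,0.0]}
{"k":35,"ang":[-3.5207,1.6639,-0.2352],"qdot":[-7.3182,4.0977,0.0092],"tip":[0.4181,0.1078,-0.746],"\u03c4":[0.0,0.0,0.0]}
{"k":36,"ang":[-3.6657,1.7447,-0.2354],"qdot":[-7.1759,3.9776,-0.0225],"tip":[0.3903,0.2265,-0.7323],"\u03c4":[0.0,0.0,0.0]}
{"k":37,"ang":[-3.8075,1.8227,-0.2361],"qdot":[-7.0038,3.8147,-0.0455],"tip":[0.3571,0.3395,-0.703],"\u03c4":[0.0,0.0,0.0]}
{"k":38,"ang":[-3.9456,1.8972,-0.2375],"qdot":[-6.7941,3.63,-0.0987],"tip":[0.3193,0.444,-0.6596],"\u03c4":[0.0,0.0,0.0]}
{"k":39,"ang":[-4.0791,1.9679,-0.2402],"qdot":[-6.5537,3.4369,-0.1729],"tip":[0.2783,0.5379,-0.6041],"\u03c4":[0.0,0.0,0.0]}
{"k":40,"ang":[-4.2076,2.0346,-0.2444],"qdot":[-6.2926,3.2373,-0.2482],"tip":[0.2351,0.6197,-0.5386],"\u03c4":[0.0,0.0,0.0]}
{"k":41,"ang":[-4.3307,2.0973,-0.25],"qdot":[-6.019,3.028,-0.3091],"tip":[0.1909,0.6884,-0.4658],"\u03c4":[0.0,0.0,0.0]}
{"k":42,"ang":[-4.4483,2.1557,-0.2566],"qdot":[-5.7378,2.8079,-0.3502],"tip":[0.1468,0.7439,-0.3881],"\u03c4":[0.0,0.0,0.0]}
{"k":43,"ang":[-4.5602,2.2096,-0.2639],"qdot":[-5.4506,2.5826,-0.3747],"tip":[0.1037,0.7864,-0.3078],"\u03c4":[0.0,0.0,0.0]}
{"k":44,"ang":[-4.6663,2.259,-0.2715],"qdot":[-5.1571,2.3643,-0.3906],"tip":[0.0624,0.8167,-0.2272],"\u03c4":[0.0,0.0,0.0]}
{"k":45,"ang":[-4.7664,2.3043,-0.2795],"qdot":[-4.8567,2.1674,-0.4054],"tip":[0.0233,0.836,-0.1479]}
{"summary": "final ang (rad): -4.7664 2.3043 -0.2795"}


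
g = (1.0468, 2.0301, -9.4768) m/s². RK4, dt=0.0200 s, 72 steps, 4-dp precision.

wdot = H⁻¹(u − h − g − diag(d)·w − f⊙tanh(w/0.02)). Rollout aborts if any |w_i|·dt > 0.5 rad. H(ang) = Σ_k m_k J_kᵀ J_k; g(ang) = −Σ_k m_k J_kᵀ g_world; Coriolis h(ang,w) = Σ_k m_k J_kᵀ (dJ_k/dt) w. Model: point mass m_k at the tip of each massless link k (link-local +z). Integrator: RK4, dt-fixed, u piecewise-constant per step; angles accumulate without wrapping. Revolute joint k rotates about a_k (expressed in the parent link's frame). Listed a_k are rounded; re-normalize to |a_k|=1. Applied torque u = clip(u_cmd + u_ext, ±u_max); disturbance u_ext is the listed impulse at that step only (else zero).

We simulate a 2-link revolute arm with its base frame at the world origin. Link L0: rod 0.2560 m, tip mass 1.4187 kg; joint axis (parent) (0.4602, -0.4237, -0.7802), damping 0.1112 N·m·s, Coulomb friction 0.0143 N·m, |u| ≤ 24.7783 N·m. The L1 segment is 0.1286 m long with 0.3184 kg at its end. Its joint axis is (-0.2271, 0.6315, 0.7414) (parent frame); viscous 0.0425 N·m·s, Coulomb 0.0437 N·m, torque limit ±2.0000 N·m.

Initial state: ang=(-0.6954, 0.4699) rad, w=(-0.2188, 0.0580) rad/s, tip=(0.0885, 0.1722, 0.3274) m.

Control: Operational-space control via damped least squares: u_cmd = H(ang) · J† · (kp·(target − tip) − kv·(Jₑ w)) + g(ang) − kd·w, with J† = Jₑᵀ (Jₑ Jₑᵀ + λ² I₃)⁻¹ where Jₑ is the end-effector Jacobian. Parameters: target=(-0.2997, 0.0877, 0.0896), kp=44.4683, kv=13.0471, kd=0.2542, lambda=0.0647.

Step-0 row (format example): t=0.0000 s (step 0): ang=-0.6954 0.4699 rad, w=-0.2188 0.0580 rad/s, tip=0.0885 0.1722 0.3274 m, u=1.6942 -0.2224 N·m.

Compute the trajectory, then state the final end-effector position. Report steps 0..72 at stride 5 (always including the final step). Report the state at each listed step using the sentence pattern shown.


t=0.1000 s (step 5): ang=-0.7237 0.4696 rad, w=-0.3166 0.1007 rad/s, tip=0.0885 0.1784 0.3241 m, u=1.7654 -0.2378 N·m.
t=0.2000 s (step 10): ang=-0.7596 0.4684 rad, w=-0.4256 -0.3846 rad/s, tip=0.0883 0.1861 0.3198 m, u=1.7333 -0.1042 N·m.
t=0.3000 s (step 15): ang=-0.7980 0.5023 rad, w=0.2638 7.1071 rad/s, tip=0.0881 0.1964 0.3129 m, u=2.5999 -2.0000 N·m.
t=0.4000 s (step 20): ang=-0.8250 0.6571 rad, w=-0.8315 -6.6703 rad/s, tip=0.0873 0.2109 0.2994 m, u=1.1360 1.6661 N·m.
t=0.5000 s (step 25): ang=-0.7859 1.0124 rad, w=1.4747 12.7168 rad/s, tip=0.0823 0.2203 0.2805 m, u=3.1287 -2.0000 N·m.
t=0.6000 s (step 30): ang=-0.7141 1.3029 rad, w=-0.0547 -7.3492 rad/s, tip=0.0748 0.2175 0.2705 m, u=1.2010 2.0000 N·m.
t=0.7000 s (step 35): ang=-0.6277 1.6115 rad, w=1.5328 12.5935 rad/s, tip=0.0628 0.2102 0.2625 m, u=2.3630 -2.0000 N·m.
t=0.8000 s (step 40): ang=-0.5577 1.8511 rad, w=0.0605 -6.6561 rad/s, tip=0.0507 0.2024 0.2579 m, u=1.1778 1.9726 N·m.
t=0.9000 s (step 45): ang=-0.5128 2.0773 rad, w=0.6745 10.7025 rad/s, tip=0.0363 0.1968 0.2526 m, u=1.7414 -2.0000 N·m.
t=1.0000 s (step 50): ang=-0.5043 2.2380 rad, w=-0.3816 -7.0825 rad/s, tip=0.0242 0.1949 0.2477 m, u=1.1272 2.0000 N·m.
t=1.1000 s (step 55): ang=-0.5327 2.3559 rad, w=-0.2605 9.1450 rad/s, tip=0.0133 0.1968 0.2416 m, u=1.4985 -2.0000 N·m.
t=1.2000 s (step 60): ang=-0.5963 2.3861 rad, w=-0.9652 -8.2371 rad/s, tip=0.0073 0.2036 0.2348 m, u=1.2225 2.0000 N·m.
t=1.3000 s (step 65): ang=-0.6870 2.4088 rad, w=-0.8656 8.3844 rad/s, tip=-0.0004 0.2128 0.2257 m, u=1.5794 -2.0000 N·m.
t=1.4000 s (step 70): ang=-0.8032 2.3790 rad, w=-1.4524 -8.5689 rad/s, tip=-0.0071 0.2254 0.2144 m, u=1.3400 2.0000 N·m.
t=1.4400 s (step 72): ang=-0.8555 2.3702 rad, w=-1.5422 -8.5894 rad/s, tip=-0.0110 0.2304 0.2092 m.
final tip position (m): -0.0110 0.2304 0.2092


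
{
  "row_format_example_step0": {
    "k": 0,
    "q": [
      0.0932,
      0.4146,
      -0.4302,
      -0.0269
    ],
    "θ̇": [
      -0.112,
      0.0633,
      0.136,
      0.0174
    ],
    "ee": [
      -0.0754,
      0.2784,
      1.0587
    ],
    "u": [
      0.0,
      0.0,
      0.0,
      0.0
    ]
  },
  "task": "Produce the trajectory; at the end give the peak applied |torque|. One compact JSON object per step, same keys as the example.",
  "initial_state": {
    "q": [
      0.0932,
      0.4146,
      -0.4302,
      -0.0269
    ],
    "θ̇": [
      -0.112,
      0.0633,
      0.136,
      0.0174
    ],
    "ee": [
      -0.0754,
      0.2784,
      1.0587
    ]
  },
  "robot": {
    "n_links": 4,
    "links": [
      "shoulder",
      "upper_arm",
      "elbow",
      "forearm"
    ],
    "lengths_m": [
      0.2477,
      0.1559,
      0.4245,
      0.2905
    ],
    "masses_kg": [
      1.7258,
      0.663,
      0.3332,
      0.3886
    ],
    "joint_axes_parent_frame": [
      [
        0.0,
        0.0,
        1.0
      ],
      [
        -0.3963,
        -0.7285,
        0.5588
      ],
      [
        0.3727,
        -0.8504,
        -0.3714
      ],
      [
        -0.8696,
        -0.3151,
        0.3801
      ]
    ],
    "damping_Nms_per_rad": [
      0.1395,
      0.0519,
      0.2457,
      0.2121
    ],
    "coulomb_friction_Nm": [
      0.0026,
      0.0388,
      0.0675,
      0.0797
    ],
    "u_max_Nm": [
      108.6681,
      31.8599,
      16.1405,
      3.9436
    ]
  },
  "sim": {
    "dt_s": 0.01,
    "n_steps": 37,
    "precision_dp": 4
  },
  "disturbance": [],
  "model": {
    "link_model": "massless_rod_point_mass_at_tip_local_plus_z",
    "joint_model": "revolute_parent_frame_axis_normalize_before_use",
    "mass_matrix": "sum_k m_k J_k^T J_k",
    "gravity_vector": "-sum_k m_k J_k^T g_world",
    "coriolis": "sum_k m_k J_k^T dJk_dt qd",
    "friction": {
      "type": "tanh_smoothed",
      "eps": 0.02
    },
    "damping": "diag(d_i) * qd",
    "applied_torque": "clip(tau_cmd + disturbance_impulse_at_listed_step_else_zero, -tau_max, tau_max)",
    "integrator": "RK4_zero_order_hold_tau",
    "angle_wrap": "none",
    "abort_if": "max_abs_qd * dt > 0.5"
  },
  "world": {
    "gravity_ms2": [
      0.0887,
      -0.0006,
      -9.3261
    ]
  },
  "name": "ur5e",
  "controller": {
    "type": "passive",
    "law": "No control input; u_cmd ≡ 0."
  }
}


{"k":1,"q":[0.0937,0.4154,-0.4298,-0.0277],"\u03b8\u0307":[0.1064,0.1039,-0.0129,-0.1181],"ee":[-0.0762,0.2782,1.0587],"u":[0.0,0.0,0.0,0.0]}
{"k":2,"q":[0.0947,0.4167,-0.4302,-0.029],"\u03b8\u0307":[0.0938,0.1613,-0.0765,-0.145],"ee":[-0.0771,0.2784,1.0585],"u":[0.0,0.0,0.0,0.0]}
{"k":3,"q":[0.0956,0.4186,-0.4313,-0.0306],"\u03b8\u0307":[0.0688,0.2182,-0.1342,-0.162],"ee":[-0.078,0.279,1.0581],"u":[0.0,0.0,0.0,0.0]}
{"k":4,"q":[0.0961,0.4211,-0.4329,-0.0322],"\u03b8\u0307":[0.0424,0.2737,-0.1899,-0.1736],"ee":[-0.0791,0.2799,1.0576],"u":[0.0,0.0,0.0,0.0]}
{"k":5,"q":[0.0964,0.4241,-0.4351,-0.034],"\u03b8\u0307":[0.0169,0.328,-0.2446,-0.1817],"ee":[-0.0802,0.2813,1.0569],"u":[0.0,0.0,0.0,0.0]}
{"k":6,"q":[0.0965,0.4276,-0.4378,-0.0359],"\u03b8\u0307":[-0.0036,0.3807,-0.2998,-0.1876],"ee":[-0.0814,0.283,1.0561],"u":[0.0,0.0,0.0,0.0]}
{"k":7,"q":[0.0963,0.4317,-0.4411,-0.0378],"\u03b8\u0307":[-0.0208,0.4322,-0.355,-0.1919],"ee":[-0.0827,0.285,1.055],"u":[0.0,0.0,0.0,0.0]}
{"k":8,"q":[0.096,0.4363,-0.4449,-0.0397],"\u03b8\u0307":[-0.0397,0.4835,-0.409,-0.1944],"ee":[-0.0841,0.2875,1.0538],"u":[0.0,0.0,0.0,0.0]}
{"k":9,"q":[0.0955,0.4414,-0.4493,-0.0416],"\u03b8\u0307":[-0.0615,0.5351,-0.4615,-0.1957],"ee":[-0.0856,0.2903,1.0524],"u":[0.0,0.0,0.0,0.0]}
{"k":10,"q":[0.0948,0.447,-0.4541,-0.0436],"\u03b8\u0307":[-0.0853,0.5871,-0.5127,-0.1962],"ee":[-0.0872,0.2935,1.0508],"u":[0.0,0.0,0.0,0.0]}
{"k":11,"q":[0.0938,0.4531,-0.4595,-0.0456],"\u03b8\u0307":[-0.1105,0.6394,-0.5631,-0.1964],"ee":[-0.089,0.2971,1.049],"u":[0.0,0.0,0.0,0.0]}
{"k":12,"q":[0.0926,0.4598,-0.4654,-0.0475],"\u03b8\u0307":[-0.1366,0.6921,-0.6128,-0.1964],"ee":[-0.0908,0.301,1.047],"u":[0.0,0.0,0.0,0.0]}
{"k":13,"q":[0.0911,0.467,-0.4718,-0.0495],"\u03b8\u0307":[-0.1635,0.7453,-0.6618,-0.1965],"ee":[-0.0928,0.3053,1.0447],"u":[0.0,0.0,0.0,0.0]}
{"k":14,"q":[0.0893,0.4747,-0.4786,-0.0515],"\u03b8\u0307":[-0.1913,0.7992,-0.7101,-0.1966],"ee":[-0.0949,0.31,1.0423],"u":[0.0,0.0,0.0,0.0]}
{"k":15,"q":[0.0873,0.4829,-0.486,-0.0534],"\u03b8\u0307":[-0.22,0.8537,-0.7577,-0.197],"ee":[-0.0971,0.315,1.0396],"u":[0.0,0.0,0.0,0.0]}
{"k":16,"q":[0.0849,0.4918,-0.4938,-0.0554],"\u03b8\u0307":[-0.2498,0.9091,-0.8046,-0.1975],"ee":[-0.0995,0.3204,1.0367],"u":[0.0,0.0,0.0,0.0]}
{"k":17,"q":[0.0823,0.5011,-0.5021,-0.0574],"\u03b8\u0307":[-0.2806,0.9655,-0.8507,-0.1982],"ee":[-0.1019,0.3262,1.0335],"u":[0.0,0.0,0.0,0.0]}
{"k":18,"q":[0.0793,0.5111,-0.5108,-0.0594],"\u03b8\u0307":[-0.3127,1.023,-0.896,-0.1991],"ee":[-0.1045,0.3323,1.03],"u":[0.0,0.0,0.0,0.0]}
{"k":19,"q":[0.076,0.5216,-0.52,-0.0614],"\u03b8\u0307":[-0.3461,1.0816,-0.9404,-0.2002],"ee":[-0.1073,0.3387,1.0263],"u":[0.0,0.0,0.0,0.0]}
{"k":20,"q":[0.0724,0.5327,-0.5296,-0.0634],"\u03b8\u0307":[-0.3809,1.1417,-0.9837,-0.2014],"ee":[-0.1101,0.3456,1.0223],"u":[0.0,0.0,0.0,0.0]}
{"k":21,"q":[0.0684,0.5444,-0.5396,-0.0654],"\u03b8\u0307":[-0.4172,1.2033,-1.0259,-0.2028],"ee":[-0.1131,0.3527,1.0179],"u":[0.0,0.0,0.0,0.0]}
{"k":22,"q":[0.064,0.5568,-0.5501,-0.0674],"\u03b8\u0307":[-0.4552,1.2666,-1.0669,-0.2042],"ee":[-0.1163,0.3603,1.0133],"u":[0.0,0.0,0.0,0.0]}
{"k":23,"q":[0.0593,0.5698,-0.561,-0.0695],"\u03b8\u0307":[-0.495,1.3317,-1.1064,-0.2058],"ee":[-0.1196,0.3681,1.0082],"u":[0.0,0.0,0.0,0.0]}
{"k":24,"q":[0.0541,0.5834,-0.5722,-0.0715],"\u03b8\u0307":[-0.5366,1.3988,-1.1444,-0.2074],"ee":[-0.123,0.3764,1.0029],"u":[0.0,0.0,0.0,0.0]}
{"k":25,"q":[0.0485,0.5978,-0.5839,-0.0736],"\u03b8\u0307":[-0.5802,1.4681,-1.1806,-0.209],"ee":[-0.1266,0.3849,0.9971],"u":[0.0,0.0,0.0,0.0]}
{"k":26,"q":[0.0425,0.6128,-0.5958,-0.0757],"\u03b8\u0307":[-0.6259,1.5398,-1.2149,-0.2105],"ee":[-0.1303,0.3938,0.9909],"u":[0.0,0.0,0.0,0.0]}
{"k":27,"q":[0.036,0.6286,-0.6081,-0.0778],"\u03b8\u0307":[-0.6737,1.614,-1.2469,-0.212],"ee":[-0.1342,0.4031,0.9843],"u":[0.0,0.0,0.0,0.0]}
{"k":28,"q":[0.029,0.6451,-0.6208,-0.08],"\u03b8\u0307":[-0.7239,1.6911,-1.2765,-0.2133],"ee":[-0.1383,0.4126,0.9772],"u":[0.0,0.0,0.0,0.0]}
{"k":29,"q":[0.0215,0.6624,-0.6337,-0.0821],"\u03b8\u0307":[-0.7764,1.7711,-1.3033,-0.2144],"ee":[-0.1425,0.4225,0.9697],"u":[0.0,0.0,0.0,0.0]}
{"k":30,"q":[0.0135,0.6805,-0.6468,-0.0842],"\u03b8\u0307":[-0.8315,1.8544,-1.327,-0.2153],"ee":[-0.1469,0.4327,0.9616],"u":[0.0,0.0,0.0,0.0]}
{"k":31,"q":[0.0049,0.6995,-0.6602,-0.0864],"\u03b8\u0307":[-0.8892,1.941,-1.3473,-0.216],"ee":[-0.1514,0.4432,0.9531],"u":[0.0,0.0,0.0,0.0]}
{"k":32,"q":[-0.0043,0.7194,-0.6738,-0.0886],"\u03b8\u0307":[-0.9496,2.0314,-1.3638,-0.2163],"ee":[-0.1561,0.454,0.9439],"u":[0.0,0.0,0.0,0.0]}
{"k":33,"q":[-0.0141,0.7401,-0.6875,-0.0907],"\u03b8\u0307":[-1.0128,2.1256,-1.3761,-0.2163],"ee":[-0.1609,0.465,0.9342],"u":[0.0,0.0,0.0,0.0]}
{"k":34,"q":[-0.0246,0.7619,-0.7013,-0.0929],"\u03b8\u0307":[-1.0789,2.2239,-1.3837,-0.2158],"ee":[-0.1659,0.4764,0.9239],"u":[0.0,0.0,0.0,0.0]}
{"k":35,"q":[-0.0357,0.7846,-0.7151,-0.095],"\u03b8\u0307":[-1.1481,2.3265,-1.3861,-0.215],"ee":[-0.1711,0.488,0.9129],"u":[0.0,0.0,0.0,0.0]}
{"k":36,"q":[-0.0475,0.8084,-0.729,-0.0972],"\u03b8\u0307":[-1.2203,2.4336,-1.3828,-0.2137],"ee":[-0.1764,0.4998,0.9012],"u":[0.0,0.0,0.0,0.0]}
{"k":37,"q":[-0.0601,0.8333,-0.7428,-0.0993],"\u03b8\u0307":[-1.2957,2.5455,-1.3733,-0.212],"ee":[-0.1819,0.5119,0.8888]}
{"summary": "max |u| (N\u00b7m): 0.0000"}


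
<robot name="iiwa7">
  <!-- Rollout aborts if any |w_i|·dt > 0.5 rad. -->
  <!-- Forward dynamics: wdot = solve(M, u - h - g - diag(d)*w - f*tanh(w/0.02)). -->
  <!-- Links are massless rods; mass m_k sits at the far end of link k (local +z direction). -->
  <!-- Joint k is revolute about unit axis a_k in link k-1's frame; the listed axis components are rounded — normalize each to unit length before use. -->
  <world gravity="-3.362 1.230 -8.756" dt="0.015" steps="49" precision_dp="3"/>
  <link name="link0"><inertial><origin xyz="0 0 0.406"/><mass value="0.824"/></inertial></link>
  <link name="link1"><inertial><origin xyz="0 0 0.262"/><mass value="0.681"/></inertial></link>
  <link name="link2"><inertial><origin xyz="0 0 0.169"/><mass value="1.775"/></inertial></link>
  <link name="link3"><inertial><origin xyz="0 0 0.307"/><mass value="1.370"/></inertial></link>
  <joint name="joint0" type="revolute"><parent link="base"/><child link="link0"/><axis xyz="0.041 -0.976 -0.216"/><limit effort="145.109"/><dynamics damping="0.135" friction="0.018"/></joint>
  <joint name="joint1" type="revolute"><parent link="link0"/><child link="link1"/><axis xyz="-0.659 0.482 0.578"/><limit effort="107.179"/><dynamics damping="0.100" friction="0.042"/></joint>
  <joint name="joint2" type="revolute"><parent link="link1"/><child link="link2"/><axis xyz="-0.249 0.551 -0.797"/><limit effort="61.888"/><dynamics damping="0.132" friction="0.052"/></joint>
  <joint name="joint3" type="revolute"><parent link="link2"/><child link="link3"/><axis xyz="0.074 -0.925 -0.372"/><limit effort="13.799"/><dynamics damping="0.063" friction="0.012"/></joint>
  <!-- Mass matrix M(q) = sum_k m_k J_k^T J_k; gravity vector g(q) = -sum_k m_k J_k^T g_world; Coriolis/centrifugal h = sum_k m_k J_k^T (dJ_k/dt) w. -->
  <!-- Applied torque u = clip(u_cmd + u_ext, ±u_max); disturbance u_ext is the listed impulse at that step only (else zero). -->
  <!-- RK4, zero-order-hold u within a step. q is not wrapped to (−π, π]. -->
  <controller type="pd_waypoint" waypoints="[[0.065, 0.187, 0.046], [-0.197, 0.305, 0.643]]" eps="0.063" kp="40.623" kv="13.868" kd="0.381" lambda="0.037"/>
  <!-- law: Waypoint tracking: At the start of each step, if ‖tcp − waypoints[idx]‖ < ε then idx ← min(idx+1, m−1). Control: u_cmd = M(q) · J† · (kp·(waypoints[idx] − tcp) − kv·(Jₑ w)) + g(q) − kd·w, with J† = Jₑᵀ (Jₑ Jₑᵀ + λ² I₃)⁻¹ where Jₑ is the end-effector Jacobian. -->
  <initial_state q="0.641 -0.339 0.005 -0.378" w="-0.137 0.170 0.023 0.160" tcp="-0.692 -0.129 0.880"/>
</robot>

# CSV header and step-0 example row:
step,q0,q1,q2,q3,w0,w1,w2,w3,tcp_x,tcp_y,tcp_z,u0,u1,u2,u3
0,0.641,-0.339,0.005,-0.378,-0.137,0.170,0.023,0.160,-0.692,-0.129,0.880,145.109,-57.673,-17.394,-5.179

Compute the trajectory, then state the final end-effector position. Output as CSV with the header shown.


step,q0,q1,q2,q3,w0,w1,w2,w3,tcp_x,tcp_y,tcp_z,u0,u1,u2,u3
1,0.641,-0.345,-0.083,-0.481,0.199,-1.186,-9.697,-12.756,-0.688,-0.126,0.878,145.109,-40.928,-7.002,-0.687
2,0.663,-0.365,-0.124,-0.652,2.715,-1.252,2.435,-10.771,-0.680,-0.124,0.869,84.887,-17.775,-5.023,-3.228
3,0.714,-0.379,-0.065,-0.819,4.022,-0.507,5.334,-11.505,-0.669,-0.122,0.852,15.184,3.952,0.314,-3.841
4,0.778,-0.379,0.022,-0.988,4.579,0.463,6.286,-10.966,-0.656,-0.117,0.825,-31.433,17.155,3.895,-3.926
5,0.847,-0.367,0.117,-1.145,4.629,1.224,6.308,-9.980,-0.641,-0.110,0.792,-57.735,23.391,5.658,-3.351
6,0.915,-0.345,0.208,-1.287,4.397,1.699,5.919,-9.025,-0.626,-0.102,0.754,-71.139,25.493,6.257,-2.336
7,0.978,-0.317,0.293,-1.416,4.032,1.957,5.401,-8.227,-0.611,-0.091,0.715,-76.982,25.399,6.210,-1.142
8,1.036,-0.287,0.370,-1.535,3.618,2.080,4.895,-7.583,-0.595,-0.080,0.677,-78.526,24.239,5.841,0.049
9,1.087,-0.255,0.439,-1.644,3.197,2.129,4.459,-7.059,-0.580,-0.068,0.639,-77.718,22.641,5.333,1.141
10,1.131,-0.223,0.504,-1.747,2.787,2.141,4.110,-6.627,-0.563,-0.056,0.603,-75.715,20.942,4.791,2.090
11,1.170,-0.191,0.563,-1.843,2.398,2.138,3.845,-6.261,-0.547,-0.044,0.569,-73.206,19.317,4.268,2.885
12,1.203,-0.159,0.619,-1.935,2.029,2.134,3.655,-5.944,-0.531,-0.032,0.537,-70.594,17.850,3.792,3.529
13,1.231,-0.127,0.673,-2.021,1.682,2.137,3.531,-5.665,-0.515,-0.020,0.508,-68.112,16.575,3.373,4.033
14,1.254,-0.095,0.725,-2.105,1.352,2.150,3.462,-5.414,-0.499,-0.008,0.480,-65.887,15.503,3.015,4.409
15,1.272,-0.063,0.777,-2.184,1.039,2.177,3.439,-5.186,-0.483,0.003,0.454,-63.980,14.633,2.716,4.671
16,1.285,-0.030,0.828,-2.260,0.739,2.220,3.456,-4.975,-0.468,0.014,0.430,-62.406,13.962,2.471,4.832
17,1.294,0.004,0.881,-2.333,0.449,2.283,3.505,-4.778,-0.453,0.024,0.408,-61.146,13.486,2.271,4.903
18,1.299,0.039,0.934,-2.403,0.167,2.367,3.583,-4.594,-0.439,0.034,0.389,-60.136,13.210,2.104,4.895
19,1.299,0.075,0.988,-2.471,-0.110,2.478,3.683,-4.417,-0.426,0.043,0.371,-59.261,13.142,1.951,4.818
20,1.296,0.113,1.044,-2.536,-0.382,2.624,3.798,-4.245,-0.413,0.052,0.355,-58.322,13.292,1.786,4.677
21,1.288,0.154,1.102,-2.598,-0.650,2.814,3.916,-4.069,-0.401,0.061,0.341,-57.001,13.660,1.576,4.480
22,1.276,0.198,1.162,-2.658,-0.911,3.059,4.014,-3.879,-0.389,0.069,0.329,-54.877,14.205,1.283,4.232
23,1.261,0.246,1.222,-2.715,-1.162,3.371,4.057,-3.658,-0.377,0.077,0.319,-51.494,14.818,0.884,3.939
24,1.241,0.300,1.283,-2.767,-1.397,3.752,3.992,-3.386,-0.366,0.084,0.312,-46.554,15.301,0.396,3.608
25,1.219,0.359,1.341,-2.816,-1.611,4.192,3.757,-3.048,-0.354,0.091,0.306,-40.128,15.405,-0.110,3.254
26,1.193,0.426,1.394,-2.858,-1.803,4.660,3.301,-2.637,-0.341,0.098,0.302,-32.707,14.922,-0.521,2.897
27,1.165,0.499,1.439,-2.894,-1.976,5.115,2.616,-2.167,-0.328,0.105,0.299,-25.032,13.768,-0.737,2.562
28,1.134,0.579,1.472,-2.923,-2.138,5.516,1.755,-1.669,-0.314,0.112,0.297,-17.846,11.993,-0.717,2.275
29,1.101,0.664,1.491,-2.945,-2.297,5.835,0.815,-1.188,-0.299,0.118,0.296,-11.731,9.743,-0.484,2.060
30,1.066,0.753,1.497,-2.959,-2.463,6.062,-0.082,-0.770,-0.283,0.124,0.295,-7.082,7.201,-0.106,1.931
31,1.027,0.845,1.490,-2.968,-2.644,6.199,-0.822,-0.462,-0.267,0.130,0.293,-4.187,4.575,0.331,1.896
32,0.986,0.939,1.473,-2.974,-2.854,6.250,-1.414,-0.253,-0.250,0.136,0.290,-2.770,2.064,0.785,1.934
33,0.942,1.032,1.449,-2.977,-3.101,6.229,-1.851,-0.141,-0.234,0.141,0.286,-2.703,-0.169,1.216,2.024
34,0.893,1.125,1.419,-2.979,-3.396,6.156,-2.151,-0.116,-0.219,0.146,0.281,-3.771,-1.986,1.601,2.140
35,0.839,1.216,1.385,-2.981,-3.754,6.051,-2.341,-0.166,-0.205,0.150,0.275,-5.696,-3.268,1.930,2.258
36,0.780,1.306,1.349,-2.984,-4.194,5.943,-2.460,-0.280,-0.192,0.153,0.269,-8.118,-3.923,2.192,2.358
37,0.713,1.395,1.311,-2.990,-4.743,5.864,-2.556,-0.445,-0.180,0.155,0.263,-10.392,-3.910,2.344,2.424
38,0.637,1.483,1.272,-2.998,-5.426,5.848,-2.690,-0.642,-0.171,0.156,0.257,-10.896,-3.438,2.224,2.443
39,0.549,1.571,1.230,-3.009,-6.231,5.916,-2.945,-0.811,-0.163,0.155,0.253,-5.611,-3.669,1.367,2.397
40,0.451,1.660,1.182,-3.021,-6.954,5.976,-3.331,-0.813,-0.157,0.153,0.252,8.514,-6.890,-0.615,2.280
41,0.346,1.747,1.131,-3.031,-7.010,5.673,-3.442,-0.537,-0.152,0.149,0.254,20.282,-11.675,-2.452,2.154
42,0.247,1.826,1.084,-3.036,-6.087,4.770,-2.736,-0.186,-0.147,0.143,0.258,20.962,-14.182,-3.094,2.059
43,0.166,1.889,1.050,-3.036,-4.671,3.567,-1.632,0.118,-0.141,0.137,0.264,16.346,-14.493,-3.019,1.863
44,0.106,1.934,1.032,-3.032,-3.284,2.420,-0.752,0.449,-0.134,0.131,0.269,11.271,-13.715,-2.674,1.495
45,0.065,1.963,1.025,-3.023,-2.134,1.477,-0.247,0.818,-0.127,0.126,0.271,7.193,-12.517,-2.262,1.035
46,0.040,1.979,1.023,-3.008,-1.240,0.752,-0.012,1.176,-0.120,0.122,0.272,4.243,-11.236,-1.861,0.589
47,0.026,1.987,1.023,-2.988,-0.564,0.220,0.027,1.503,-0.112,0.120,0.270,2.173,-10.011,-1.466,0.208
48,0.022,1.987,1.024,-2.963,-0.053,-0.157,-0.003,1.761,-0.105,0.119,0.268,0.764,-8.927,-1.107,-0.084
49,0.024,1.983,1.024,-2.936,0.335,-0.411,-0.035,1.946,-0.098,0.119,0.264,,,,
# final tcp position (m): -0.098 0.119 0.264


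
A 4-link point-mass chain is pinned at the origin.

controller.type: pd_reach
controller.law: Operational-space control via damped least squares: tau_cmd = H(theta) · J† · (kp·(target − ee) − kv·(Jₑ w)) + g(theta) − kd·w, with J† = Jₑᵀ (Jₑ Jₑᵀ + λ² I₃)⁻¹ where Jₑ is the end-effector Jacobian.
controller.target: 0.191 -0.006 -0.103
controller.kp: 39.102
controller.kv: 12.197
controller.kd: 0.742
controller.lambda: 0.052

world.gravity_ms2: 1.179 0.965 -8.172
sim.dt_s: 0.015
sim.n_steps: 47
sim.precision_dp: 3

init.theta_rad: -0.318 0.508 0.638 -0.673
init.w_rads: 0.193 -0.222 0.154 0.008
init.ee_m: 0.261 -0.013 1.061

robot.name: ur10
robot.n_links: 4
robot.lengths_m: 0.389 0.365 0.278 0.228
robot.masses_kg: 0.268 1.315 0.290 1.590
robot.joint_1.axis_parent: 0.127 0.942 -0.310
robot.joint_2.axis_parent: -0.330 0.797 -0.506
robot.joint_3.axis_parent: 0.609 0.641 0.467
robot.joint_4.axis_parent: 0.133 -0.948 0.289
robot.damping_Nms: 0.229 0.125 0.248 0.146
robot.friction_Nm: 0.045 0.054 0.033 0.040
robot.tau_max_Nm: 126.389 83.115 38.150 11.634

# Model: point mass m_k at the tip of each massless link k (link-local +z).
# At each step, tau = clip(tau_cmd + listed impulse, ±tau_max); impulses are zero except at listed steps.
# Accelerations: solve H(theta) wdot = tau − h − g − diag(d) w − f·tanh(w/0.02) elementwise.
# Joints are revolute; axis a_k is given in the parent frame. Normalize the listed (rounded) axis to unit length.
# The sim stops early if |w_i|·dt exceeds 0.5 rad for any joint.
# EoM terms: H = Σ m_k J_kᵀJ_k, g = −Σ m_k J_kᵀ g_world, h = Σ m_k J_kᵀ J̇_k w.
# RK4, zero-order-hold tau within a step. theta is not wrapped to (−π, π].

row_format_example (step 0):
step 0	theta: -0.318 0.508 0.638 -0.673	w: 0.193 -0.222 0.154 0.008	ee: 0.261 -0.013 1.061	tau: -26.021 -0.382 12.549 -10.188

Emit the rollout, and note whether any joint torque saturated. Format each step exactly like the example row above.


step 1	theta: -0.323 0.513 0.649 -0.684	w: -0.796 0.860 1.313 -1.469	ee: 0.262 -0.013 1.056	tau: -20.931 -1.846 8.859 -6.856
step 2	theta: -0.340 0.532 0.676 -0.713	w: -1.499 1.634 2.247 -2.331	ee: 0.262 -0.014 1.042	tau: -15.422 -2.220 6.089 -4.589
step 3	theta: -0.366 0.560 0.715 -0.752	w: -1.926 2.088 2.925 -2.900	ee: 0.261 -0.015 1.022	tau: -10.240 -2.099 3.964 -2.872
step 4	theta: -0.396 0.592 0.762 -0.798	w: -2.134 2.279 3.452 -3.221	ee: 0.260 -0.017 0.997	tau: -5.918 -1.903 2.233 -1.550
step 5	theta: -0.429 0.627 0.817 -0.847	w: -2.185 2.283 3.915 -3.309	ee: 0.257 -0.018 0.969	tau: -2.758 -1.838 0.754 -0.552
step 6	theta: -0.461 0.661 0.879 -0.897	w: -2.156 2.234 4.295 -3.226	ee: 0.254 -0.020 0.939	tau: -0.605 -1.882 -0.501 0.205
step 7	theta: -0.493 0.694 0.945 -0.944	w: -2.105 2.256 4.493 -3.109	ee: 0.250 -0.021 0.907	tau: 1.043 -1.947 -1.514 0.856
step 8	theta: -0.524 0.729 1.012 -0.990	w: -2.040 2.338 4.527 -3.021	ee: 0.247 -0.022 0.873	tau: 2.421 -2.030 -2.343 1.451
step 9	theta: -0.554 0.764 1.080 -1.035	w: -1.951 2.421 4.499 -2.922	ee: 0.242 -0.023 0.839	tau: 3.472 -2.166 -3.066 1.951
step 10	theta: -0.582 0.801 1.147 -1.078	w: -1.840 2.490 4.443 -2.806	ee: 0.238 -0.023 0.805	tau: 4.195 -2.361 -3.695 2.342
step 11	theta: -0.609 0.839 1.213 -1.119	w: -1.713 2.545 4.370 -2.679	ee: 0.234 -0.023 0.771	tau: 4.633 -2.601 -4.226 2.629
step 12	theta: -0.634 0.877 1.278 -1.158	w: -1.573 2.590 4.285 -2.545	ee: 0.229 -0.023 0.737	tau: 4.839 -2.870 -4.656 2.816
step 13	theta: -0.656 0.917 1.341 -1.195	w: -1.425 2.626 4.193 -2.407	ee: 0.225 -0.023 0.704	tau: 4.859 -3.155 -4.985 2.913
step 14	theta: -0.676 0.956 1.403 -1.231	w: -1.272 2.654 4.094 -2.267	ee: 0.221 -0.023 0.672	tau: 4.735 -3.444 -5.217 2.929
step 15	theta: -0.694 0.996 1.464 -1.264	w: -1.116 2.675 3.991 -2.128	ee: 0.217 -0.023 0.640	tau: 4.499 -3.728 -5.356 2.872
step 16	theta: -0.710 1.036 1.523 -1.295	w: -0.957 2.690 3.884 -1.990	ee: 0.214 -0.023 0.610	tau: 4.179 -4.002 -5.410 2.755
step 17	theta: -0.723 1.077 1.580 -1.324	w: -0.798 2.698 3.774 -1.856	ee: 0.210 -0.023 0.580	tau: 3.794 -4.259 -5.388 2.587
step 18	theta: -0.734 1.117 1.636 -1.351	w: -0.639 2.699 3.662 -1.726	ee: 0.208 -0.023 0.552	tau: 3.360 -4.499 -5.300 2.378
step 19	theta: -0.742 1.158 1.690 -1.376	w: -0.481 2.694 3.547 -1.601	ee: 0.205 -0.023 0.525	tau: 2.890 -4.719 -5.155 2.137
step 20	theta: -0.748 1.198 1.742 -1.399	w: -0.324 2.681 3.431 -1.480	ee: 0.203 -0.023 0.499	tau: 2.393 -4.919 -4.963 1.873
step 21	theta: -0.752 1.238 1.793 -1.420	w: -0.169 2.660 3.314 -1.365	ee: 0.201 -0.023 0.474	tau: 1.876 -5.099 -4.733 1.593
step 22	theta: -0.753 1.278 1.842 -1.440	w: -0.017 2.632 3.196 -1.256	ee: 0.199 -0.023 0.450	tau: 1.346 -5.260 -4.476 1.304
step 23	theta: -0.752 1.317 1.889 -1.458	w: 0.131 2.598 3.079 -1.148	ee: 0.198 -0.024 0.428	tau: 0.814 -5.406 -4.200 1.010
step 24	theta: -0.749 1.356 1.934 -1.475	w: 0.275 2.557 2.962 -1.048	ee: 0.197 -0.024 0.407	tau: 0.280 -5.533 -3.911 0.718
step 25	theta: -0.744 1.394 1.978 -1.490	w: 0.416 2.507 2.845 -0.955	ee: 0.197 -0.025 0.386	tau: -0.255 -5.643 -3.617 0.434
step 26	theta: -0.737 1.431 2.020 -1.503	w: 0.554 2.451 2.729 -0.866	ee: 0.197 -0.026 0.367	tau: -0.789 -5.737 -3.324 0.158
step 27	theta: -0.728 1.467 2.060 -1.516	w: 0.686 2.388 2.615 -0.783	ee: 0.197 -0.027 0.348	tau: -1.319 -5.817 -3.037 -0.105
step 28	theta: -0.716 1.503 2.098 -1.527	w: 0.814 2.320 2.503 -0.705	ee: 0.198 -0.028 0.331	tau: -1.843 -5.884 -2.760 -0.355
step 29	theta: -0.703 1.537 2.135 -1.537	w: 0.935 2.247 2.394 -0.632	ee: 0.198 -0.030 0.314	tau: -2.358 -5.939 -2.497 -0.589
step 30	theta: -0.688 1.570 2.170 -1.546	w: 1.050 2.169 2.289 -0.564	ee: 0.199 -0.031 0.298	tau: -2.859 -5.982 -2.250 -0.806
step 31	theta: -0.672 1.602 2.203 -1.554	w: 1.158 2.088 2.187 -0.500	ee: 0.200 -0.033 0.282	tau: -3.346 -6.013 -2.022 -1.006
step 32	theta: -0.654 1.633 2.236 -1.561	w: 1.259 2.005 2.090 -0.441	ee: 0.202 -0.034 0.267	tau: -3.815 -6.034 -1.813 -1.189
step 33	theta: -0.634 1.662 2.266 -1.567	w: 1.351 1.921 1.997 -0.387	ee: 0.203 -0.036 0.253	tau: -4.264 -6.044 -1.623 -1.354
step 34	theta: -0.613 1.690 2.296 -1.573	w: 1.435 1.836 1.908 -0.337	ee: 0.204 -0.038 0.239	tau: -4.691 -6.044 -1.454 -1.502
step 35	theta: -0.591 1.717 2.324 -1.578	w: 1.509 1.751 1.825 -0.292	ee: 0.206 -0.040 0.226	tau: -5.096 -6.034 -1.305 -1.632
step 36	theta: -0.568 1.743 2.350 -1.582	w: 1.575 1.667 1.746 -0.252	ee: 0.207 -0.042 0.213	tau: -5.476 -6.014 -1.175 -1.746
step 37	theta: -0.544 1.767 2.376 -1.585	w: 1.632 1.585 1.673 -0.216	ee: 0.209 -0.044 0.201	tau: -5.832 -5.983 -1.064 -1.844
step 38	theta: -0.519 1.791 2.401 -1.588	w: 1.679 1.505 1.604 -0.184	ee: 0.210 -0.046 0.189	tau: -6.164 -5.943 -0.970 -1.927
step 39	theta: -0.494 1.813 2.424 -1.591	w: 1.717 1.427 1.540 -0.157	ee: 0.211 -0.047 0.177	tau: -6.471 -5.892 -0.892 -1.996
step 40	theta: -0.468 1.833 2.447 -1.593	w: 1.747 1.353 1.481 -0.133	ee: 0.212 -0.049 0.166	tau: -6.755 -5.833 -0.830 -2.051
step 41	theta: -0.441 1.853 2.469 -1.595	w: 1.768 1.281 1.427 -0.113	ee: 0.213 -0.051 0.155	tau: -7.015 -5.764 -0.782 -2.095
step 42	theta: -0.415 1.872 2.490 -1.597	w: 1.781 1.213 1.376 -0.096	ee: 0.214 -0.053 0.144	tau: -7.254 -5.686 -0.746 -2.127
step 43	theta: -0.388 1.890 2.510 -1.598	w: 1.785 1.149 1.330 -0.083	ee: 0.215 -0.054 0.134	tau: -7.471 -5.601 -0.722 -2.149
step 44	theta: -0.361 1.906 2.530 -1.599	w: 1.783 1.088 1.287 -0.072	ee: 0.215 -0.056 0.124	tau: -7.669 -5.507 -0.708 -2.161
step 45	theta: -0.335 1.922 2.549 -1.600	w: 1.773 1.031 1.248 -0.063	ee: 0.216 -0.057 0.115	tau: -7.848 -5.407 -0.703 -2.166
step 46	theta: -0.308 1.937 2.567 -1.601	w: 1.756 0.978 1.211 -0.057	ee: 0.216 -0.059 0.105	tau: -8.009 -5.301 -0.707 -2.163
step 47	theta: -0.282 1.952 2.585 -1.602	w: 1.733 0.929 1.178 -0.052	ee: 0.216 -0.060 0.097
any joint saturated: no


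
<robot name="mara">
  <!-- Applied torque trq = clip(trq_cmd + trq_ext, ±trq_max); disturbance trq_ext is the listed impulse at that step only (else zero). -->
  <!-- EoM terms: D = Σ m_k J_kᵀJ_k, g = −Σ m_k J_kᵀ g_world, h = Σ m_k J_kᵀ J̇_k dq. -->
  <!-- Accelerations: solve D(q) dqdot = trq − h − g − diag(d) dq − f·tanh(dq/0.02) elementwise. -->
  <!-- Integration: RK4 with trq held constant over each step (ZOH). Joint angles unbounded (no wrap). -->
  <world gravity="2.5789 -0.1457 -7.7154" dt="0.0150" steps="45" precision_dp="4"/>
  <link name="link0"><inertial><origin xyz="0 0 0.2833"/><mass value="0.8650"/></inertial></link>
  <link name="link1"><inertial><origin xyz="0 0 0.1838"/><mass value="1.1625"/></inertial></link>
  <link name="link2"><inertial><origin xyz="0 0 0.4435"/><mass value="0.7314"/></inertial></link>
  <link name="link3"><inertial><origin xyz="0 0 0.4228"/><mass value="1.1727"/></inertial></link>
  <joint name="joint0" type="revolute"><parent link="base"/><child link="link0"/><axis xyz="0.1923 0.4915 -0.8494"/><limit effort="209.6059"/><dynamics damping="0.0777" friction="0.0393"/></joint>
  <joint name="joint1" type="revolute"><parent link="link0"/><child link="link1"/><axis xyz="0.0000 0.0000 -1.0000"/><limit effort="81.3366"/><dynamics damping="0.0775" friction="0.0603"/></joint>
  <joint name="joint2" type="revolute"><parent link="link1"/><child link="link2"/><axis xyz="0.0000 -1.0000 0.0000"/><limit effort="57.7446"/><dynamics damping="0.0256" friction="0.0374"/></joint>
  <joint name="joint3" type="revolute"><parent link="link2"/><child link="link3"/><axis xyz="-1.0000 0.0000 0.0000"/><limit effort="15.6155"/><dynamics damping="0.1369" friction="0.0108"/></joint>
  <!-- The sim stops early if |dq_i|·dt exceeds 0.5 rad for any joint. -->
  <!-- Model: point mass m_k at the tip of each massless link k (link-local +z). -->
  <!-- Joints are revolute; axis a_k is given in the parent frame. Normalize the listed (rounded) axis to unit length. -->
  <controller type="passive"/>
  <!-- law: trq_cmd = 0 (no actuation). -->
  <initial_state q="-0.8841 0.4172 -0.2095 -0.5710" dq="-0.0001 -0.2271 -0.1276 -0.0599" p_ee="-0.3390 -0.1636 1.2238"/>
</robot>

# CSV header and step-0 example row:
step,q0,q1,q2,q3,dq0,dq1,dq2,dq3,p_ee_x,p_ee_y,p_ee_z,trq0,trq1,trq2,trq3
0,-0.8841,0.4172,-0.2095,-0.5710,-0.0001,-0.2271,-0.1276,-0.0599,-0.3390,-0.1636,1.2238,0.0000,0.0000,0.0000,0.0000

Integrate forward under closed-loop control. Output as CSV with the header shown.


step,q0,q1,q2,q3,dq0,dq1,dq2,dq3,p_ee_x,p_ee_y,p_ee_z,trq0,trq1,trq2,trq3
1,-0.8851,0.4132,-0.2120,-0.5735,-0.1310,-0.3008,-0.2102,-0.2663,-0.3366,-0.1629,1.2240,0.0000,0.0000,0.0000,0.0000
2,-0.8880,0.4083,-0.2158,-0.5790,-0.2638,-0.3504,-0.2992,-0.4676,-0.3336,-0.1628,1.2237,0.0000,0.0000,0.0000,0.0000
3,-0.8930,0.4028,-0.2210,-0.5875,-0.3996,-0.3733,-0.3956,-0.6646,-0.3299,-0.1632,1.2228,0.0000,0.0000,0.0000,0.0000
4,-0.9000,0.3972,-0.2277,-0.5989,-0.5386,-0.3695,-0.4994,-0.8584,-0.3255,-0.1641,1.2215,0.0000,0.0000,0.0000,0.0000
5,-0.9092,0.3919,-0.2361,-0.6132,-0.6808,-0.3400,-0.6104,-1.0493,-0.3205,-0.1655,1.2195,0.0000,0.0000,0.0000,0.0000
6,-0.9205,0.3872,-0.2461,-0.6304,-0.8264,-0.2868,-0.7287,-1.2378,-0.3147,-0.1674,1.2169,0.0000,0.0000,0.0000,0.0000
7,-0.9340,0.3834,-0.2580,-0.6503,-0.9752,-0.2120,-0.8541,-1.4236,-0.3083,-0.1698,1.2136,0.0000,0.0000,0.0000,0.0000
8,-0.9498,0.3809,-0.2718,-0.6730,-1.1272,-0.1182,-0.9867,-1.6062,-0.3013,-0.1725,1.2095,0.0000,0.0000,0.0000,0.0000
9,-0.9678,0.3799,-0.2876,-0.6985,-1.2812,-0.0124,-1.1245,-1.7865,-0.2935,-0.1757,1.2047,0.0000,0.0000,0.0000,0.0000
10,-0.9881,0.3803,-0.3054,-0.7268,-1.4220,0.0535,-1.2439,-1.9857,-0.2850,-0.1791,1.1989,0.0000,0.0000,0.0000,0.0000
11,-1.0105,0.3816,-0.3250,-0.7580,-1.5629,0.1305,-1.3677,-2.1822,-0.2757,-0.1828,1.1920,0.0000,0.0000,0.0000,0.0000
12,-1.0350,0.3843,-0.3465,-0.7922,-1.7087,0.2319,-1.5043,-2.3673,-0.2658,-0.1867,1.1841,0.0000,0.0000,0.0000,0.0000
13,-1.0618,0.3887,-0.3701,-0.8290,-1.8594,0.3529,-1.6537,-2.5400,-0.2552,-0.1907,1.1750,0.0000,0.0000,0.0000,0.0000
14,-1.0908,0.3950,-0.3962,-0.8683,-2.0147,0.4892,-1.8158,-2.6995,-0.2439,-0.1949,1.1645,0.0000,0.0000,0.0000,0.0000
15,-1.1223,0.4034,-0.4247,-0.9099,-2.1747,0.6367,-1.9906,-2.8448,-0.2320,-0.1991,1.1527,0.0000,0.0000,0.0000,0.0000
16,-1.1561,0.4141,-0.4559,-0.9536,-2.3396,0.7920,-2.1782,-2.9755,-0.2195,-0.2033,1.1395,0.0000,0.0000,0.0000,0.0000
17,-1.1925,0.4272,-0.4901,-0.9991,-2.5094,0.9521,-2.3784,-3.0908,-0.2064,-0.2075,1.1247,0.0000,0.0000,0.0000,0.0000
18,-1.2314,0.4427,-0.5273,-1.0462,-2.6844,1.1145,-2.5909,-3.1907,-0.1928,-0.2116,1.1084,0.0000,0.0000,0.0000,0.0000
19,-1.2730,0.4606,-0.5679,-1.0947,-2.8648,1.2771,-2.8153,-3.2750,-0.1787,-0.2155,1.0904,0.0000,0.0000,0.0000,0.0000
20,-1.3174,0.4810,-0.6119,-1.1444,-3.0507,1.4383,-3.0508,-3.3441,-0.1642,-0.2194,1.0708,0.0000,0.0000,0.0000,0.0000
21,-1.3646,0.5038,-0.6595,-1.1950,-3.2422,1.5969,-3.2965,-3.3987,-0.1493,-0.2230,1.0494,0.0000,0.0000,0.0000,0.0000
22,-1.4147,0.5289,-0.7108,-1.2463,-3.4392,1.7522,-3.5513,-3.4398,-0.1342,-0.2265,1.0263,0.0000,0.0000,0.0000,0.0000
23,-1.4678,0.5563,-0.7660,-1.2981,-3.6419,1.9040,-3.8138,-3.4686,-0.1187,-0.2297,1.0015,0.0000,0.0000,0.0000,0.0000
24,-1.5240,0.5860,-0.8252,-1.3503,-3.8500,2.0522,-4.0825,-3.4869,-0.1031,-0.2328,0.9749,0.0000,0.0000,0.0000,0.0000
25,-1.5833,0.6179,-0.8885,-1.4027,-4.0635,2.1974,-4.3560,-3.4964,-0.0874,-0.2356,0.9467,0.0000,0.0000,0.0000,0.0000
26,-1.6459,0.6519,-0.9559,-1.4551,-4.2821,2.3407,-4.6326,-3.4996,-0.0716,-0.2382,0.9167,0.0000,0.0000,0.0000,0.0000
27,-1.7118,0.6881,-1.0275,-1.5076,-4.5057,2.4832,-4.9111,-3.4987,-0.0557,-0.2407,0.8851,0.0000,0.0000,0.0000,0.0000
28,-1.7811,0.7264,-1.1033,-1.5601,-4.7341,2.6269,-5.1904,-3.4965,-0.0399,-0.2430,0.8518,0.0000,0.0000,0.0000,0.0000
29,-1.8538,0.7669,-1.1832,-1.6125,-4.9673,2.7738,-5.4699,-3.4958,-0.0241,-0.2453,0.8171,0.0000,0.0000,0.0000,0.0000
30,-1.9301,0.8096,-1.2674,-1.6650,-5.2051,2.9266,-5.7493,-3.4993,-0.0085,-0.2475,0.7808,0.0000,0.0000,0.0000,0.0000
31,-2.0100,0.8547,-1.3557,-1.7176,-5.4472,3.0887,-6.0292,-3.5098,0.0071,-0.2499,0.7432,0.0000,0.0000,0.0000,0.0000
32,-2.0936,0.9024,-1.4483,-1.7703,-5.6933,3.2641,-6.3108,-3.5296,0.0225,-0.2524,0.7044,0.0000,0.0000,0.0000,0.0000
33,-2.1808,0.9528,-1.5451,-1.8235,-5.9426,3.4580,-6.5961,-3.5603,0.0377,-0.2551,0.6644,0.0000,0.0000,0.0000,0.0000
34,-2.2718,1.0062,-1.6462,-1.8772,-6.1938,3.6770,-6.8878,-3.6022,0.0527,-0.2583,0.6235,0.0000,0.0000,0.0000,0.0000
35,-2.3666,1.0632,-1.7517,-1.9316,-6.4443,3.9305,-7.1887,-3.6540,0.0675,-0.2621,0.5818,0.0000,0.0000,0.0000,0.0000
36,-2.4652,1.1244,-1.8619,-1.9868,-6.6902,4.2313,-7.5012,-3.7111,0.0822,-0.2665,0.5396,0.0000,0.0000,0.0000,0.0000
37,-2.5673,1.1905,-1.9768,-2.0429,-6.9245,4.5982,-7.8260,-3.7644,0.0967,-0.2719,0.4971,0.0000,0.0000,0.0000,0.0000
38,-2.6728,1.2628,-2.0967,-2.0997,-7.1363,5.0591,-8.1598,-3.7978,0.1112,-0.2782,0.4546,0.0000,0.0000,0.0000,0.0000
39,-2.7812,1.3430,-2.2216,-2.1566,-7.3082,5.6554,-8.4925,-3.7843,0.1258,-0.2858,0.4124,0.0000,0.0000,0.0000,0.0000
40,-2.8917,1.4334,-2.3514,-2.2128,-7.4161,6.4465,-8.8029,-3.6812,0.1407,-0.2946,0.3706,0.0000,0.0000,0.0000,0.0000
41,-3.0032,1.5377,-2.4854,-2.2663,-7.4318,7.5119,-9.0549,-3.4257,0.1562,-0.3046,0.3292,0.0000,0.0000,0.0000,0.0000
42,-3.1141,1.6606,-2.6225,-2.3144,-7.3424,8.9319,-9.1975,-2.9398,0.1727,-0.3157,0.2875,0.0000,0.0000,0.0000,0.0000
43,-3.2231,1.8075,-2.7606,-2.3530,-7.1875,10.7136,-9.1873,-2.1561,0.1903,-0.3275,0.2443,0.0000,0.0000,0.0000,0.0000
44,-3.3300,1.9827,-2.8975,-2.3775,-7.0746,12.6199,-9.0528,-1.0496,0.2086,-0.3390,0.1977,0.0000,0.0000,0.0000,0.0000
45,-3.4360,2.1835,-3.0323,-2.3829,-7.0733,13.9784,-8.9584,0.3822,0.2264,-0.3490,0.1466,,,,
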